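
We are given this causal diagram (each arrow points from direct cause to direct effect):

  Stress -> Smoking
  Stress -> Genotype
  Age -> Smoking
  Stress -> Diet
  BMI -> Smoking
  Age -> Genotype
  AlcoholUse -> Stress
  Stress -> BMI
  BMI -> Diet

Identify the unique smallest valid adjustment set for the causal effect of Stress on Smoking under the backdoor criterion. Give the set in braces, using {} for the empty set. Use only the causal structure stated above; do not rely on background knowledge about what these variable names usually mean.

Variables eligible for adjustment (non-descendants of Stress, excluding Stress and Smoking): {Age, AlcoholUse}.
Backdoor paths from Stress to Smoking:
  (none)
With no backdoor paths the empty set already satisfies the criterion, and it is trivially minimal.

{}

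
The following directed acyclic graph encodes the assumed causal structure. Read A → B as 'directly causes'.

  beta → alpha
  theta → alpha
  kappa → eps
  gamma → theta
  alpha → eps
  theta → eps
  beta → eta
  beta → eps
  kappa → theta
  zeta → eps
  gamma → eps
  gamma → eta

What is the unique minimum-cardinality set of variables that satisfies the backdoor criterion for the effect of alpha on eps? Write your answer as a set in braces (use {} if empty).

Variables eligible for adjustment (non-descendants of alpha, excluding alpha and eps): {beta, eta, gamma, kappa, theta, zeta}.
Backdoor paths from alpha to eps:
  P1: alpha <- theta <- gamma -> eps
  P2: alpha <- theta <- gamma -> eta <- beta -> eps
  P3: alpha <- theta <- kappa -> eps
  P4: alpha <- theta -> eps
  P5: alpha <- beta -> eps
  P6: alpha <- beta -> eta <- gamma -> theta <- kappa -> eps
  P7: alpha <- beta -> eta <- gamma -> theta -> eps
  P8: alpha <- beta -> eta <- gamma -> eps
The empty set is not sufficient: P1 (alpha <- theta <- gamma -> eps) has no collider blocking it and no conditioned non-collider, so it is open.
Try {beta, theta}:
  P1: blocked at chain node theta ∈ conditioning set.
  P2: blocked at chain node theta ∈ conditioning set.
  P3: blocked at chain node theta ∈ conditioning set.
  P4: blocked at fork node theta ∈ conditioning set.
  P5: blocked at fork node beta ∈ conditioning set.
  P6: blocked at fork node beta ∈ conditioning set.
  P7: blocked at fork node beta ∈ conditioning set.
  P8: blocked at fork node beta ∈ conditioning set.
{beta, theta} contains no descendant of alpha and blocks every backdoor path.
Every element of {beta, theta} is needed (dropping beta leaves P5 open; dropping theta leaves P1 open), so no proper subset is valid.
Among all size-2 subsets of the eligible variables, only {beta, theta} blocks every backdoor path, so it is the unique smallest valid adjustment set.

{beta, theta}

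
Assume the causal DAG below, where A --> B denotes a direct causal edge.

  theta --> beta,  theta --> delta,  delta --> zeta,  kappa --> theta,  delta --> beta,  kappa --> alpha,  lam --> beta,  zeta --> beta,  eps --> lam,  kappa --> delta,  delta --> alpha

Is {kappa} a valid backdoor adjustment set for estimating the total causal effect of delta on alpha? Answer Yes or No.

Yes

Backdoor paths from delta to alpha (paths whose first edge points into delta):
  P1: delta <- kappa -> alpha
  P2: delta <- theta <- kappa -> alpha
Condition 1 (no descendant of delta in the set): holds — descendants of delta are {alpha, beta, zeta}; none are in {kappa}.
Condition 2 (every backdoor path blocked by {kappa}):
  P1: blocked at fork node kappa ∈ conditioning set.
  P2: blocked at fork node kappa ∈ conditioning set.
{kappa} satisfies the backdoor criterion.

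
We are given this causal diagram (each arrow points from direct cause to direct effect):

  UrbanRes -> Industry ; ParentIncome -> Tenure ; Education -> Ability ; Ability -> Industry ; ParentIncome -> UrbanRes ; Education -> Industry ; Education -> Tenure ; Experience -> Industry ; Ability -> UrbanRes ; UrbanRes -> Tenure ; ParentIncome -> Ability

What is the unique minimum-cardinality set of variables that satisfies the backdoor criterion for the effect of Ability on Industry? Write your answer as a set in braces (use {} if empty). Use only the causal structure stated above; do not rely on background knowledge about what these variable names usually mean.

Variables eligible for adjustment (non-descendants of Ability, excluding Ability and Industry): {Education, Experience, ParentIncome}.
Backdoor paths from Ability to Industry:
  P1: Ability <- Education -> Tenure <- ParentIncome -> UrbanRes -> Industry
  P2: Ability <- Education -> Tenure <- UrbanRes -> Industry
  P3: Ability <- Education -> Industry
  P4: Ability <- ParentIncome -> UrbanRes -> Tenure <- Education -> Industry
  P5: Ability <- ParentIncome -> UrbanRes -> Industry
  P6: Ability <- ParentIncome -> Tenure <- Education -> Industry
  P7: Ability <- ParentIncome -> Tenure <- UrbanRes -> Industry
The empty set is not sufficient: P3 (Ability <- Education -> Industry) has no collider blocking it and no conditioned non-collider, so it is open.
Try {Education, ParentIncome}:
  P1: blocked at fork node Education ∈ conditioning set.
  P2: blocked at fork node Education ∈ conditioning set.
  P3: blocked at fork node Education ∈ conditioning set.
  P4: blocked at fork node ParentIncome ∈ conditioning set.
  P5: blocked at fork node ParentIncome ∈ conditioning set.
  P6: blocked at fork node ParentIncome ∈ conditioning set.
  P7: blocked at fork node ParentIncome ∈ conditioning set.
{Education, ParentIncome} contains no descendant of Ability and blocks every backdoor path.
Every element of {Education, ParentIncome} is needed (dropping Education leaves P3 open; dropping ParentIncome leaves P5 open), so no proper subset is valid.
Among all size-2 subsets of the eligible variables, only {Education, ParentIncome} blocks every backdoor path, so it is the unique smallest valid adjustment set.

{Education, ParentIncome}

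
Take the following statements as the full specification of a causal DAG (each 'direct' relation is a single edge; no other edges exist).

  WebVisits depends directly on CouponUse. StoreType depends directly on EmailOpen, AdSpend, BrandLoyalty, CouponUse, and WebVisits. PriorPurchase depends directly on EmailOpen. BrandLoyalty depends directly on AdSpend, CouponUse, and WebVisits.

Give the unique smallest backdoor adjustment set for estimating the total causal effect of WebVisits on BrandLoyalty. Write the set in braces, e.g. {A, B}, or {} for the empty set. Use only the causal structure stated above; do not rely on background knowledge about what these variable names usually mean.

Variables eligible for adjustment (non-descendants of WebVisits, excluding WebVisits and BrandLoyalty): {AdSpend, CouponUse, EmailOpen, PriorPurchase}.
Backdoor paths from WebVisits to BrandLoyalty:
  P1: WebVisits <- CouponUse -> BrandLoyalty
  P2: WebVisits <- CouponUse -> StoreType <- AdSpend -> BrandLoyalty
  P3: WebVisits <- CouponUse -> StoreType <- BrandLoyalty
The empty set is not sufficient: P1 (WebVisits <- CouponUse -> BrandLoyalty) has no collider blocking it and no conditioned non-collider, so it is open.
Try {CouponUse}:
  P1: blocked at fork node CouponUse ∈ conditioning set.
  P2: blocked at fork node CouponUse ∈ conditioning set.
  P3: blocked at fork node CouponUse ∈ conditioning set.
{CouponUse} contains no descendant of WebVisits and blocks every backdoor path.
No other singleton works — e.g. {AdSpend} leaves P1 open — so {CouponUse} is the unique smallest valid adjustment set.

{CouponUse}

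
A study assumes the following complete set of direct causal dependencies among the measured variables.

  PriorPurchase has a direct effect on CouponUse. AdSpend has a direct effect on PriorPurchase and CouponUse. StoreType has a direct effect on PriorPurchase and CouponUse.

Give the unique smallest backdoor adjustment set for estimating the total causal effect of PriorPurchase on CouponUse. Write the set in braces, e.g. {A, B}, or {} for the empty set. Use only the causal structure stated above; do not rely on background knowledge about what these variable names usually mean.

{AdSpend, StoreType}

Variables eligible for adjustment (non-descendants of PriorPurchase, excluding PriorPurchase and CouponUse): {AdSpend, StoreType}.
Backdoor paths from PriorPurchase to CouponUse:
  P1: PriorPurchase <- AdSpend -> CouponUse
  P2: PriorPurchase <- StoreType -> CouponUse
The empty set is not sufficient: P1 (PriorPurchase <- AdSpend -> CouponUse) has no collider blocking it and no conditioned non-collider, so it is open.
Try {AdSpend, StoreType}:
  P1: blocked at fork node AdSpend ∈ conditioning set.
  P2: blocked at fork node StoreType ∈ conditioning set.
{AdSpend, StoreType} contains no descendant of PriorPurchase and blocks every backdoor path.
Every element of {AdSpend, StoreType} is needed (dropping AdSpend leaves P1 open; dropping StoreType leaves P2 open), so no proper subset is valid.
Among all size-2 subsets of the eligible variables, only {AdSpend, StoreType} blocks every backdoor path, so it is the unique smallest valid adjustment set.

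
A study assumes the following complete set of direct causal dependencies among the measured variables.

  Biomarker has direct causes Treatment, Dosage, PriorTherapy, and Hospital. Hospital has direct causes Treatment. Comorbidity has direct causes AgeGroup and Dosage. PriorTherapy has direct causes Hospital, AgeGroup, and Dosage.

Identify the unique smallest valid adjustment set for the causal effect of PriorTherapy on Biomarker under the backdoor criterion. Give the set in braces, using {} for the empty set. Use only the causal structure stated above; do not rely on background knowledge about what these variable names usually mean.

Variables eligible for adjustment (non-descendants of PriorTherapy, excluding PriorTherapy and Biomarker): {AgeGroup, Comorbidity, Dosage, Hospital, Treatment}.
Backdoor paths from PriorTherapy to Biomarker:
  P1: PriorTherapy <- AgeGroup -> Comorbidity <- Dosage -> Biomarker
  P2: PriorTherapy <- Dosage -> Biomarker
  P3: PriorTherapy <- Hospital <- Treatment -> Biomarker
  P4: PriorTherapy <- Hospital -> Biomarker
The empty set is not sufficient: P2 (PriorTherapy <- Dosage -> Biomarker) has no collider blocking it and no conditioned non-collider, so it is open.
Try {Dosage, Hospital}:
  P1: blocked at collider Comorbidity (neither it nor any descendant is in the conditioning set).
  P2: blocked at fork node Dosage ∈ conditioning set.
  P3: blocked at chain node Hospital ∈ conditioning set.
  P4: blocked at fork node Hospital ∈ conditioning set.
{Dosage, Hospital} contains no descendant of PriorTherapy and blocks every backdoor path.
Every element of {Dosage, Hospital} is needed (dropping Dosage leaves P2 open; dropping Hospital leaves P3 open), so no proper subset is valid.
Among all size-2 subsets of the eligible variables, only {Dosage, Hospital} blocks every backdoor path, so it is the unique smallest valid adjustment set.

{Dosage, Hospital}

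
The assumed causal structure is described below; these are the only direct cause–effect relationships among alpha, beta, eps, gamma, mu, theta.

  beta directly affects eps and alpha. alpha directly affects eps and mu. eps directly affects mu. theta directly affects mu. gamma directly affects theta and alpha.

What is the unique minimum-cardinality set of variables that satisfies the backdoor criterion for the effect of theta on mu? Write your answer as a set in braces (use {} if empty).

Variables eligible for adjustment (non-descendants of theta, excluding theta and mu): {alpha, beta, eps, gamma}.
Backdoor paths from theta to mu:
  P1: theta <- gamma -> alpha <- beta -> eps -> mu
  P2: theta <- gamma -> alpha -> eps -> mu
  P3: theta <- gamma -> alpha -> mu
The empty set is not sufficient: P2 (theta <- gamma -> alpha -> eps -> mu) has no collider blocking it and no conditioned non-collider, so it is open.
Try {gamma}:
  P1: blocked at fork node gamma ∈ conditioning set.
  P2: blocked at fork node gamma ∈ conditioning set.
  P3: blocked at fork node gamma ∈ conditioning set.
{gamma} contains no descendant of theta and blocks every backdoor path.
No other singleton works — e.g. {beta} leaves P2 open — so {gamma} is the unique smallest valid adjustment set.

{gamma}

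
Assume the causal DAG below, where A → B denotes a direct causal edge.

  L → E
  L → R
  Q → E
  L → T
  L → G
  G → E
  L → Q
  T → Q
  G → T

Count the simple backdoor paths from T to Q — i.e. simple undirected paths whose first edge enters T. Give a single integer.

7

A backdoor path from T to Q is any simple undirected path whose first edge points into T (i.e. leaves T via a parent).
Parents of T: {G, L}.
Enumerating:
  P1: T <- L -> G -> E <- Q
  P2: T <- L -> Q
  P3: T <- L -> E <- Q
  P4: T <- G <- L -> Q
  P5: T <- G <- L -> E <- Q
  P6: T <- G -> E <- L -> Q
  P7: T <- G -> E <- Q
That exhausts the simple backdoor paths. Count: 7.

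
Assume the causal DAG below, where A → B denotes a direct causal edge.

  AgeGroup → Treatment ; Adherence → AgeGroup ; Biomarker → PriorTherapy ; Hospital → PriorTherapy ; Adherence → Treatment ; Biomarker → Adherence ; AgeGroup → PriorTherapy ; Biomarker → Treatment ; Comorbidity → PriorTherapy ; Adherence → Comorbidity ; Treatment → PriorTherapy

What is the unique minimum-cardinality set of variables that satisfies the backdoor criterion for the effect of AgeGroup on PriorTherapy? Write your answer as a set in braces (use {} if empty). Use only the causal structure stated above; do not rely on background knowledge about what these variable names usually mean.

Variables eligible for adjustment (non-descendants of AgeGroup, excluding AgeGroup and PriorTherapy): {Adherence, Biomarker, Comorbidity, Hospital}.
Backdoor paths from AgeGroup to PriorTherapy:
  P1: AgeGroup <- Adherence <- Biomarker -> Treatment -> PriorTherapy
  P2: AgeGroup <- Adherence <- Biomarker -> PriorTherapy
  P3: AgeGroup <- Adherence -> Treatment <- Biomarker -> PriorTherapy
  P4: AgeGroup <- Adherence -> Treatment -> PriorTherapy
  P5: AgeGroup <- Adherence -> Comorbidity -> PriorTherapy
The empty set is not sufficient: P1 (AgeGroup <- Adherence <- Biomarker -> Treatment -> PriorTherapy) has no collider blocking it and no conditioned non-collider, so it is open.
Try {Adherence}:
  P1: blocked at chain node Adherence ∈ conditioning set.
  P2: blocked at chain node Adherence ∈ conditioning set.
  P3: blocked at fork node Adherence ∈ conditioning set.
  P4: blocked at fork node Adherence ∈ conditioning set.
  P5: blocked at fork node Adherence ∈ conditioning set.
{Adherence} contains no descendant of AgeGroup and blocks every backdoor path.
No other singleton works — e.g. {Hospital} leaves P1 open — so {Adherence} is the unique smallest valid adjustment set.

{Adherence}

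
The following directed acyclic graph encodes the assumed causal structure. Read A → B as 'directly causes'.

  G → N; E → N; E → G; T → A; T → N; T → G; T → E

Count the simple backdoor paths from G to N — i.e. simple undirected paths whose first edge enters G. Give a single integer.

4

A backdoor path from G to N is any simple undirected path whose first edge points into G (i.e. leaves G via a parent).
Parents of G: {E, T}.
Enumerating:
  P1: G <- T -> E -> N
  P2: G <- T -> N
  P3: G <- E <- T -> N
  P4: G <- E -> N
That exhausts the simple backdoor paths. Count: 4.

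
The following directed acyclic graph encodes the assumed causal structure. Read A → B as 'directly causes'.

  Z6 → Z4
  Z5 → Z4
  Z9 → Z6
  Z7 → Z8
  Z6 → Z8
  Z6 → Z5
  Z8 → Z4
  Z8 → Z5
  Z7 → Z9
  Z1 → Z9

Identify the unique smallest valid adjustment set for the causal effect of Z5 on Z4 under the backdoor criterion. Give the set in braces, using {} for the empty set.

{Z6, Z8}

Variables eligible for adjustment (non-descendants of Z5, excluding Z5 and Z4): {Z1, Z6, Z7, Z8, Z9}.
Backdoor paths from Z5 to Z4:
  P1: Z5 <- Z6 <- Z9 <- Z7 -> Z8 -> Z4
  P2: Z5 <- Z6 -> Z8 -> Z4
  P3: Z5 <- Z6 -> Z4
  P4: Z5 <- Z8 <- Z7 -> Z9 -> Z6 -> Z4
  P5: Z5 <- Z8 <- Z6 -> Z4
  P6: Z5 <- Z8 -> Z4
The empty set is not sufficient: P1 (Z5 <- Z6 <- Z9 <- Z7 -> Z8 -> Z4) has no collider blocking it and no conditioned non-collider, so it is open.
Try {Z6, Z8}:
  P1: blocked at chain node Z6 ∈ conditioning set.
  P2: blocked at fork node Z6 ∈ conditioning set.
  P3: blocked at fork node Z6 ∈ conditioning set.
  P4: blocked at chain node Z8 ∈ conditioning set.
  P5: blocked at chain node Z8 ∈ conditioning set.
  P6: blocked at fork node Z8 ∈ conditioning set.
{Z6, Z8} contains no descendant of Z5 and blocks every backdoor path.
Every element of {Z6, Z8} is needed (dropping Z6 leaves P3 open; dropping Z8 leaves P6 open), so no proper subset is valid.
Among all size-2 subsets of the eligible variables, only {Z6, Z8} blocks every backdoor path, so it is the unique smallest valid adjustment set.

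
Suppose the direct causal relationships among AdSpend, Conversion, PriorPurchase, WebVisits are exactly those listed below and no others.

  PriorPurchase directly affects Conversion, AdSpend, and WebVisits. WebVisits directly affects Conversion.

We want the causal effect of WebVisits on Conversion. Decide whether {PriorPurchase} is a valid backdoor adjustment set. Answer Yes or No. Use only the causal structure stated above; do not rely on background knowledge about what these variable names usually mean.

Yes

Backdoor paths from WebVisits to Conversion (paths whose first edge points into WebVisits):
  P1: WebVisits <- PriorPurchase -> Conversion
Condition 1 (no descendant of WebVisits in the set): holds — descendants of WebVisits are {Conversion}; none are in {PriorPurchase}.
Condition 2 (every backdoor path blocked by {PriorPurchase}):
  P1: blocked at fork node PriorPurchase ∈ conditioning set.
{PriorPurchase} satisfies the backdoor criterion.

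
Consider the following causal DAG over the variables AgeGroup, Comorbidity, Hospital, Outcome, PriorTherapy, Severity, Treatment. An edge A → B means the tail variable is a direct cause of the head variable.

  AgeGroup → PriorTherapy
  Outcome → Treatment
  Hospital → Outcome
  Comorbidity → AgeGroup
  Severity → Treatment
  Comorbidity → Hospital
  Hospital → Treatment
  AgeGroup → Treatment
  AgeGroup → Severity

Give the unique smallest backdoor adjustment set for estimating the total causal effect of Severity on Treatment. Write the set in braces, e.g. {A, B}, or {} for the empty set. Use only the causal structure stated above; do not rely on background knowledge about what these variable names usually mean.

Variables eligible for adjustment (non-descendants of Severity, excluding Severity and Treatment): {AgeGroup, Comorbidity, Hospital, Outcome, PriorTherapy}.
Backdoor paths from Severity to Treatment:
  P1: Severity <- AgeGroup <- Comorbidity -> Hospital -> Outcome -> Treatment
  P2: Severity <- AgeGroup <- Comorbidity -> Hospital -> Treatment
  P3: Severity <- AgeGroup -> Treatment
The empty set is not sufficient: P1 (Severity <- AgeGroup <- Comorbidity -> Hospital -> Outcome -> Treatment) has no collider blocking it and no conditioned non-collider, so it is open.
Try {AgeGroup}:
  P1: blocked at chain node AgeGroup ∈ conditioning set.
  P2: blocked at chain node AgeGroup ∈ conditioning set.
  P3: blocked at fork node AgeGroup ∈ conditioning set.
{AgeGroup} contains no descendant of Severity and blocks every backdoor path.
No other singleton works — e.g. {Comorbidity} leaves P3 open — so {AgeGroup} is the unique smallest valid adjustment set.

{AgeGroup}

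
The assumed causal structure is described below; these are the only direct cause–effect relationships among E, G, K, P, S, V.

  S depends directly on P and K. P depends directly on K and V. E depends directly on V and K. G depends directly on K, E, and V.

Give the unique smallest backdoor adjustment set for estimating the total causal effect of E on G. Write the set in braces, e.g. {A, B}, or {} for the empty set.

Variables eligible for adjustment (non-descendants of E, excluding E and G): {K, P, S, V}.
Backdoor paths from E to G:
  P1: E <- V -> P <- K -> G
  P2: E <- V -> P -> S <- K -> G
  P3: E <- V -> G
  P4: E <- K -> P <- V -> G
  P5: E <- K -> G
  P6: E <- K -> S <- P <- V -> G
The empty set is not sufficient: P3 (E <- V -> G) has no collider blocking it and no conditioned non-collider, so it is open.
Try {K, V}:
  P1: blocked at fork node V ∈ conditioning set.
  P2: blocked at fork node V ∈ conditioning set.
  P3: blocked at fork node V ∈ conditioning set.
  P4: blocked at fork node K ∈ conditioning set.
  P5: blocked at fork node K ∈ conditioning set.
  P6: blocked at fork node K ∈ conditioning set.
{K, V} contains no descendant of E and blocks every backdoor path.
Every element of {K, V} is needed (dropping K leaves P5 open; dropping V leaves P3 open), so no proper subset is valid.
Among all size-2 subsets of the eligible variables, only {K, V} blocks every backdoor path, so it is the unique smallest valid adjustment set.

{K, V}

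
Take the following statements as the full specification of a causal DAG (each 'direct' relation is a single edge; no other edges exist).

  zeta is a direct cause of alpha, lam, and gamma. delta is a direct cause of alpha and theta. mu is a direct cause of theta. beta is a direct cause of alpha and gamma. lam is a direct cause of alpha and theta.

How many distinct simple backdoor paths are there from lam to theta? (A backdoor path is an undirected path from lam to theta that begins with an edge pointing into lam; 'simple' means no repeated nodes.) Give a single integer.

2

A backdoor path from lam to theta is any simple undirected path whose first edge points into lam (i.e. leaves lam via a parent).
Parents of lam: {zeta}.
Enumerating:
  P1: lam <- zeta -> alpha <- delta -> theta
  P2: lam <- zeta -> gamma <- beta -> alpha <- delta -> theta
That exhausts the simple backdoor paths. Count: 2.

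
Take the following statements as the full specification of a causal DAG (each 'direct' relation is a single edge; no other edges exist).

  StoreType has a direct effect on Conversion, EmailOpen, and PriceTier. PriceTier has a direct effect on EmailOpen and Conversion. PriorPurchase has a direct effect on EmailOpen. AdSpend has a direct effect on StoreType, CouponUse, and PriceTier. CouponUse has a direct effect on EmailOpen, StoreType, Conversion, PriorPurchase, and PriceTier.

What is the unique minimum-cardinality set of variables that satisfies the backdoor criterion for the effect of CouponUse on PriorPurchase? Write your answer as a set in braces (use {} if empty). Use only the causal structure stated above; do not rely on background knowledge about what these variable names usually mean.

Variables eligible for adjustment (non-descendants of CouponUse, excluding CouponUse and PriorPurchase): {AdSpend}.
Backdoor paths from CouponUse to PriorPurchase:
  P1: CouponUse <- AdSpend -> StoreType -> PriceTier -> EmailOpen <- PriorPurchase
  P2: CouponUse <- AdSpend -> StoreType -> Conversion <- PriceTier -> EmailOpen <- PriorPurchase
  P3: CouponUse <- AdSpend -> StoreType -> EmailOpen <- PriorPurchase
  P4: CouponUse <- AdSpend -> PriceTier <- StoreType -> EmailOpen <- PriorPurchase
  P5: CouponUse <- AdSpend -> PriceTier -> Conversion <- StoreType -> EmailOpen <- PriorPurchase
  P6: CouponUse <- AdSpend -> PriceTier -> EmailOpen <- PriorPurchase
Each backdoor path contains an unconditioned collider, so every path is already blocked with the empty conditioning set:
  P1: blocked at collider EmailOpen (neither it nor any descendant is in the conditioning set).
  P2: blocked at collider Conversion (neither it nor any descendant is in the conditioning set).
  P3: blocked at collider EmailOpen (neither it nor any descendant is in the conditioning set).
  P4: blocked at collider PriceTier (neither it nor any descendant is in the conditioning set).
  P5: blocked at collider Conversion (neither it nor any descendant is in the conditioning set).
  P6: blocked at collider EmailOpen (neither it nor any descendant is in the conditioning set).
The empty set is therefore the unique smallest valid set.

{}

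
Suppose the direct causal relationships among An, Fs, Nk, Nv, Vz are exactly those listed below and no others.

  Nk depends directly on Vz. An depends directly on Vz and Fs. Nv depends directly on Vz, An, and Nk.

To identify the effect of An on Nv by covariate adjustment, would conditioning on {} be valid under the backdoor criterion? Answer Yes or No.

Backdoor paths from An to Nv (paths whose first edge points into An):
  P1: An <- Vz -> Nk -> Nv
  P2: An <- Vz -> Nv
Condition 1 (no descendant of An in the set): holds — descendants of An are {Nv}; none are in {}.
Condition 2 (every backdoor path blocked by {}):
  P1: open — no interior node is in the conditioning set.
  P2: open — no interior node is in the conditioning set.
{} does not satisfy the backdoor criterion.

No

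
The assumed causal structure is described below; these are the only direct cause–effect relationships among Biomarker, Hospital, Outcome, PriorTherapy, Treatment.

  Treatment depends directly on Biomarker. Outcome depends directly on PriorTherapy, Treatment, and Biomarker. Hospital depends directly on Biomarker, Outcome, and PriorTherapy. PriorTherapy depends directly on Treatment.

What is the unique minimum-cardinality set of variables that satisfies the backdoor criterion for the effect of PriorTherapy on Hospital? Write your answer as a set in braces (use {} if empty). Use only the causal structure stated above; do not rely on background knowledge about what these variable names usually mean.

Variables eligible for adjustment (non-descendants of PriorTherapy, excluding PriorTherapy and Hospital): {Biomarker, Treatment}.
Backdoor paths from PriorTherapy to Hospital:
  P1: PriorTherapy <- Treatment <- Biomarker -> Outcome -> Hospital
  P2: PriorTherapy <- Treatment <- Biomarker -> Hospital
  P3: PriorTherapy <- Treatment -> Outcome <- Biomarker -> Hospital
  P4: PriorTherapy <- Treatment -> Outcome -> Hospital
The empty set is not sufficient: P1 (PriorTherapy <- Treatment <- Biomarker -> Outcome -> Hospital) has no collider blocking it and no conditioned non-collider, so it is open.
Try {Treatment}:
  P1: blocked at chain node Treatment ∈ conditioning set.
  P2: blocked at chain node Treatment ∈ conditioning set.
  P3: blocked at fork node Treatment ∈ conditioning set.
  P4: blocked at fork node Treatment ∈ conditioning set.
{Treatment} contains no descendant of PriorTherapy and blocks every backdoor path.
No other singleton works — e.g. {Biomarker} leaves P4 open — so {Treatment} is the unique smallest valid adjustment set.

{Treatment}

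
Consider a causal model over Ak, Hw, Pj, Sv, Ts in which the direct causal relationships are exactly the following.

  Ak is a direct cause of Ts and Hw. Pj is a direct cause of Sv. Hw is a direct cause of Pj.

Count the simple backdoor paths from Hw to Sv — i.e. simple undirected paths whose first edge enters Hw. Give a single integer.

A backdoor path from Hw to Sv is any simple undirected path whose first edge points into Hw (i.e. leaves Hw via a parent).
Parents of Hw: {Ak}.
No simple path from any parent of Hw reaches Sv without revisiting Hw, so there are no backdoor paths.

0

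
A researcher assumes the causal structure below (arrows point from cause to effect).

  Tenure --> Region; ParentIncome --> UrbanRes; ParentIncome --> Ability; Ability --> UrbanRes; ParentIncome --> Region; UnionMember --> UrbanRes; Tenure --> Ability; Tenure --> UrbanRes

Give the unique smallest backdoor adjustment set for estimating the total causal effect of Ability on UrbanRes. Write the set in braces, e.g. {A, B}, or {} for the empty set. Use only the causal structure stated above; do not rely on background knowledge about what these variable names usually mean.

{ParentIncome, Tenure}

Variables eligible for adjustment (non-descendants of Ability, excluding Ability and UrbanRes): {ParentIncome, Region, Tenure, UnionMember}.
Backdoor paths from Ability to UrbanRes:
  P1: Ability <- Tenure -> Region <- ParentIncome -> UrbanRes
  P2: Ability <- Tenure -> UrbanRes
  P3: Ability <- ParentIncome -> Region <- Tenure -> UrbanRes
  P4: Ability <- ParentIncome -> UrbanRes
The empty set is not sufficient: P2 (Ability <- Tenure -> UrbanRes) has no collider blocking it and no conditioned non-collider, so it is open.
Try {ParentIncome, Tenure}:
  P1: blocked at fork node Tenure ∈ conditioning set.
  P2: blocked at fork node Tenure ∈ conditioning set.
  P3: blocked at fork node ParentIncome ∈ conditioning set.
  P4: blocked at fork node ParentIncome ∈ conditioning set.
{ParentIncome, Tenure} contains no descendant of Ability and blocks every backdoor path.
Every element of {ParentIncome, Tenure} is needed (dropping ParentIncome leaves P4 open; dropping Tenure leaves P2 open), so no proper subset is valid.
Among all size-2 subsets of the eligible variables, only {ParentIncome, Tenure} blocks every backdoor path, so it is the unique smallest valid adjustment set.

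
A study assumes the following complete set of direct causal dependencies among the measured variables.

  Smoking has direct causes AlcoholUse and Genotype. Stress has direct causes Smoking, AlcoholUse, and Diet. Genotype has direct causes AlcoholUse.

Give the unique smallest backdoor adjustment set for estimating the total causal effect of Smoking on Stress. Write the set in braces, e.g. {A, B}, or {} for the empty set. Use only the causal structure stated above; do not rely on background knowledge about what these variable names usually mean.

{AlcoholUse}

Variables eligible for adjustment (non-descendants of Smoking, excluding Smoking and Stress): {AlcoholUse, Diet, Genotype}.
Backdoor paths from Smoking to Stress:
  P1: Smoking <- AlcoholUse -> Stress
  P2: Smoking <- Genotype <- AlcoholUse -> Stress
The empty set is not sufficient: P1 (Smoking <- AlcoholUse -> Stress) has no collider blocking it and no conditioned non-collider, so it is open.
Try {AlcoholUse}:
  P1: blocked at fork node AlcoholUse ∈ conditioning set.
  P2: blocked at fork node AlcoholUse ∈ conditioning set.
{AlcoholUse} contains no descendant of Smoking and blocks every backdoor path.
No other singleton works — e.g. {Diet} leaves P1 open — so {AlcoholUse} is the unique smallest valid adjustment set.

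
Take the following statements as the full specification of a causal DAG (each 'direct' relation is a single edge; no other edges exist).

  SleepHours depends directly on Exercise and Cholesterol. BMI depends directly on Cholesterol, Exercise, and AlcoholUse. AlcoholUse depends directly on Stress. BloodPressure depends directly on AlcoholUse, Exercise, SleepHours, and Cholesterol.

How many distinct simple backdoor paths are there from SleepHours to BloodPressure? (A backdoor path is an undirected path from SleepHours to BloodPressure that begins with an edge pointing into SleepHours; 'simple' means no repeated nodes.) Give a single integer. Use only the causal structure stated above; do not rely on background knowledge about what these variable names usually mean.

6

A backdoor path from SleepHours to BloodPressure is any simple undirected path whose first edge points into SleepHours (i.e. leaves SleepHours via a parent).
Parents of SleepHours: {Cholesterol, Exercise}.
Enumerating:
  P1: SleepHours <- Cholesterol -> BloodPressure
  P2: SleepHours <- Cholesterol -> BMI <- Exercise -> BloodPressure
  P3: SleepHours <- Cholesterol -> BMI <- AlcoholUse -> BloodPressure
  P4: SleepHours <- Exercise -> BloodPressure
  P5: SleepHours <- Exercise -> BMI <- Cholesterol -> BloodPressure
  P6: SleepHours <- Exercise -> BMI <- AlcoholUse -> BloodPressure
That exhausts the simple backdoor paths. Count: 6.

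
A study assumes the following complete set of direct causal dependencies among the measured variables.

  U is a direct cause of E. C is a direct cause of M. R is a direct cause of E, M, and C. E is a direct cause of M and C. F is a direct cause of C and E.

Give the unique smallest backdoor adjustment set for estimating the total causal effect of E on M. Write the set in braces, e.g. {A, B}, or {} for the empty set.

Variables eligible for adjustment (non-descendants of E, excluding E and M): {F, R, U}.
Backdoor paths from E to M:
  P1: E <- R -> C -> M
  P2: E <- R -> M
  P3: E <- F -> C <- R -> M
  P4: E <- F -> C -> M
The empty set is not sufficient: P1 (E <- R -> C -> M) has no collider blocking it and no conditioned non-collider, so it is open.
Try {F, R}:
  P1: blocked at fork node R ∈ conditioning set.
  P2: blocked at fork node R ∈ conditioning set.
  P3: blocked at fork node F ∈ conditioning set.
  P4: blocked at fork node F ∈ conditioning set.
{F, R} contains no descendant of E and blocks every backdoor path.
Every element of {F, R} is needed (dropping F leaves P4 open; dropping R leaves P1 open), so no proper subset is valid.
Among all size-2 subsets of the eligible variables, only {F, R} blocks every backdoor path, so it is the unique smallest valid adjustment set.

{F, R}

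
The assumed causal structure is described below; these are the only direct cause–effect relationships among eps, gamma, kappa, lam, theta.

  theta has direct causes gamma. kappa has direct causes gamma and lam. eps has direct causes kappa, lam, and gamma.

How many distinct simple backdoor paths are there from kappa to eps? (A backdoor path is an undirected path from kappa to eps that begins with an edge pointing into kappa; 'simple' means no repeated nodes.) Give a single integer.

2

A backdoor path from kappa to eps is any simple undirected path whose first edge points into kappa (i.e. leaves kappa via a parent).
Parents of kappa: {gamma, lam}.
Enumerating:
  P1: kappa <- lam -> eps
  P2: kappa <- gamma -> eps
That exhausts the simple backdoor paths. Count: 2.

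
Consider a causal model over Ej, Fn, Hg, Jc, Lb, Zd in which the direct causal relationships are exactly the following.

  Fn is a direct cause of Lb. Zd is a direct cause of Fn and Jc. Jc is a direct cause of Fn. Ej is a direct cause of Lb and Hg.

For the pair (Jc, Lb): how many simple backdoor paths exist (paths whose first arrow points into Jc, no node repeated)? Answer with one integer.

A backdoor path from Jc to Lb is any simple undirected path whose first edge points into Jc (i.e. leaves Jc via a parent).
Parents of Jc: {Zd}.
Enumerating:
  P1: Jc <- Zd -> Fn -> Lb
That exhausts the simple backdoor paths. Count: 1.

1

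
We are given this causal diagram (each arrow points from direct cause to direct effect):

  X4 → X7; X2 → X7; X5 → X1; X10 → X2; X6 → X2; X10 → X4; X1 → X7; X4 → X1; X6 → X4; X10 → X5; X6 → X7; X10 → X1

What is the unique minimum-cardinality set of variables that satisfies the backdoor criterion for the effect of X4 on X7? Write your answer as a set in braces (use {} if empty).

Variables eligible for adjustment (non-descendants of X4, excluding X4 and X7): {X10, X2, X5, X6}.
Backdoor paths from X4 to X7:
  P1: X4 <- X6 -> X2 <- X10 -> X5 -> X1 -> X7
  P2: X4 <- X6 -> X2 <- X10 -> X1 -> X7
  P3: X4 <- X6 -> X2 -> X7
  P4: X4 <- X6 -> X7
  P5: X4 <- X10 -> X2 <- X6 -> X7
  P6: X4 <- X10 -> X2 -> X7
  P7: X4 <- X10 -> X5 -> X1 -> X7
  P8: X4 <- X10 -> X1 -> X7
The empty set is not sufficient: P3 (X4 <- X6 -> X2 -> X7) has no collider blocking it and no conditioned non-collider, so it is open.
Try {X10, X6}:
  P1: blocked at fork node X6 ∈ conditioning set.
  P2: blocked at fork node X6 ∈ conditioning set.
  P3: blocked at fork node X6 ∈ conditioning set.
  P4: blocked at fork node X6 ∈ conditioning set.
  P5: blocked at fork node X10 ∈ conditioning set.
  P6: blocked at fork node X10 ∈ conditioning set.
  P7: blocked at fork node X10 ∈ conditioning set.
  P8: blocked at fork node X10 ∈ conditioning set.
{X10, X6} contains no descendant of X4 and blocks every backdoor path.
Every element of {X10, X6} is needed (dropping X10 leaves P6 open; dropping X6 leaves P3 open), so no proper subset is valid.
Among all size-2 subsets of the eligible variables, only {X10, X6} blocks every backdoor path, so it is the unique smallest valid adjustment set.

{X10, X6}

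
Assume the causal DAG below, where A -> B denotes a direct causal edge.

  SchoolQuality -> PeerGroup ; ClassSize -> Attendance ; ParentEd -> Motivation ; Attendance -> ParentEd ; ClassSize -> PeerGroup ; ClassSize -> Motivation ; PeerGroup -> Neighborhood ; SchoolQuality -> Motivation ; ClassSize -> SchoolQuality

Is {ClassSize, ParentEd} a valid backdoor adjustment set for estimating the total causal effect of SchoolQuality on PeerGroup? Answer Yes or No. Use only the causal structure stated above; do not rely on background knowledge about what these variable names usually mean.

Yes

Backdoor paths from SchoolQuality to PeerGroup (paths whose first edge points into SchoolQuality):
  P1: SchoolQuality <- ClassSize -> PeerGroup
Condition 1 (no descendant of SchoolQuality in the set): holds — descendants of SchoolQuality are {Motivation, Neighborhood, PeerGroup}; none are in {ClassSize, ParentEd}.
Condition 2 (every backdoor path blocked by {ClassSize, ParentEd}):
  P1: blocked at fork node ClassSize ∈ conditioning set.
{ClassSize, ParentEd} satisfies the backdoor criterion.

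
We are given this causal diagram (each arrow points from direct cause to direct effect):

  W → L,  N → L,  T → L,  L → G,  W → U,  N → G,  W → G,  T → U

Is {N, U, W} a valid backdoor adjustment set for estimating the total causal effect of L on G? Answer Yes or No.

Backdoor paths from L to G (paths whose first edge points into L):
  P1: L <- N -> G
  P2: L <- T -> U <- W -> G
  P3: L <- W -> G
Condition 1 (no descendant of L in the set): holds — descendants of L are {G}; none are in {N, U, W}.
Condition 2 (every backdoor path blocked by {N, U, W}):
  P1: blocked at fork node N ∈ conditioning set.
  P2: blocked at fork node W ∈ conditioning set.
  P3: blocked at fork node W ∈ conditioning set.
{N, U, W} satisfies the backdoor criterion.

Yes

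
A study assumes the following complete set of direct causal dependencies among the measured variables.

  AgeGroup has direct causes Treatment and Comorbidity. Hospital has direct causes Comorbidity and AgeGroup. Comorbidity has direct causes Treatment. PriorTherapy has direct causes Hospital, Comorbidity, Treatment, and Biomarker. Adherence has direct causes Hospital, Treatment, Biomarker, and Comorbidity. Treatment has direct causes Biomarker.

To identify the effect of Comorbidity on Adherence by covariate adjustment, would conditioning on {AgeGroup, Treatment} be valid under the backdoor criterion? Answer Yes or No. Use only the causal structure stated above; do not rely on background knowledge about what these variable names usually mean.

Backdoor paths from Comorbidity to Adherence (paths whose first edge points into Comorbidity):
  P1: Comorbidity <- Treatment <- Biomarker -> PriorTherapy <- Hospital -> Adherence
  P2: Comorbidity <- Treatment <- Biomarker -> Adherence
  P3: Comorbidity <- Treatment -> AgeGroup -> Hospital -> PriorTherapy <- Biomarker -> Adherence
  P4: Comorbidity <- Treatment -> AgeGroup -> Hospital -> Adherence
  P5: Comorbidity <- Treatment -> PriorTherapy <- Biomarker -> Adherence
  P6: Comorbidity <- Treatment -> PriorTherapy <- Hospital -> Adherence
  P7: Comorbidity <- Treatment -> Adherence
Condition 1 (no descendant of Comorbidity in the set): FAILS — AgeGroup is a descendant of Comorbidity.
Condition 2 (every backdoor path blocked by {AgeGroup, Treatment}):
  P1: blocked at chain node Treatment ∈ conditioning set.
  P2: blocked at chain node Treatment ∈ conditioning set.
  P3: blocked at fork node Treatment ∈ conditioning set.
  P4: blocked at fork node Treatment ∈ conditioning set.
  P5: blocked at fork node Treatment ∈ conditioning set.
  P6: blocked at fork node Treatment ∈ conditioning set.
  P7: blocked at fork node Treatment ∈ conditioning set.
{AgeGroup, Treatment} does not satisfy the backdoor criterion.

No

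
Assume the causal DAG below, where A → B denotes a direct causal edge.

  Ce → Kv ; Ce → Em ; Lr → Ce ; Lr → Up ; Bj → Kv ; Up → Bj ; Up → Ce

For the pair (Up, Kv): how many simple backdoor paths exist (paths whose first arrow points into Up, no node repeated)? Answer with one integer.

1

A backdoor path from Up to Kv is any simple undirected path whose first edge points into Up (i.e. leaves Up via a parent).
Parents of Up: {Lr}.
Enumerating:
  P1: Up <- Lr -> Ce -> Kv
That exhausts the simple backdoor paths. Count: 1.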